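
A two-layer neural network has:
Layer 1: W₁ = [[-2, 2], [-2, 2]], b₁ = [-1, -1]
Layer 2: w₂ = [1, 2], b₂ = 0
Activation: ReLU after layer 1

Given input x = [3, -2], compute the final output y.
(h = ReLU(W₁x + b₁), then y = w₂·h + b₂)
y = 0

Layer 1 pre-activation: z₁ = [-11, -11]
After ReLU: h = [0, 0]
Layer 2 output: y = 1×0 + 2×0 + 0 = 0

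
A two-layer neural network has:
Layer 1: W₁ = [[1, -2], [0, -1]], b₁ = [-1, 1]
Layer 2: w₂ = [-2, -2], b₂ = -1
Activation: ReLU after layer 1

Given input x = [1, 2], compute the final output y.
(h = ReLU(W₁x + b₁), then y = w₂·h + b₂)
y = -1

Layer 1 pre-activation: z₁ = [-4, -1]
After ReLU: h = [0, 0]
Layer 2 output: y = -2×0 + -2×0 + -1 = -1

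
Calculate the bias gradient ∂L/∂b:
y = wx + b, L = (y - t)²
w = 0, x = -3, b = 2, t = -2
∂L/∂b = 8

y = wx + b = (0)(-3) + 2 = 2
∂L/∂y = 2(y - t) = 2(2 - -2) = 8
∂y/∂b = 1
∂L/∂b = ∂L/∂y · ∂y/∂b = 8 × 1 = 8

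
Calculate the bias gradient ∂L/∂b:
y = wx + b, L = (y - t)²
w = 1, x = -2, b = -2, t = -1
∂L/∂b = -6

y = wx + b = (1)(-2) + -2 = -4
∂L/∂y = 2(y - t) = 2(-4 - -1) = -6
∂y/∂b = 1
∂L/∂b = ∂L/∂y · ∂y/∂b = -6 × 1 = -6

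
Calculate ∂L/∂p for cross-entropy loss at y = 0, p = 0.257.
∂L/∂p = 1.346

∂L/∂p = -y/p + (1-y)/(1-p) = 0 + 1/0.743 = 1.346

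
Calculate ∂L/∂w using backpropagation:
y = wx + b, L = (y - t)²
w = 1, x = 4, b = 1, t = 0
∂L/∂w = 40

y = wx + b = (1)(4) + 1 = 5
∂L/∂y = 2(y - t) = 2(5 - 0) = 10
∂y/∂w = x = 4
∂L/∂w = ∂L/∂y · ∂y/∂w = 10 × 4 = 40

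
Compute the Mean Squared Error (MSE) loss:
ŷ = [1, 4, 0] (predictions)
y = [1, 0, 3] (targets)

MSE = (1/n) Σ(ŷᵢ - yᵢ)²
MSE = 8.333

MSE = (1/3)((1-1)² + (4-0)² + (0-3)²) = (1/3)(0 + 16 + 9) = 8.333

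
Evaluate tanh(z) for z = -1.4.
-0.8854

tanh(-1.4) = (e^(-1.4) - e^(1.4))/(e^(-1.4) + e^(1.4)) = -0.8854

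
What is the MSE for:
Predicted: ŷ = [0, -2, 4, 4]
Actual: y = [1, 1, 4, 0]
MSE = 6.5

MSE = (1/4)((0-1)² + (-2-1)² + (4-4)² + (4-0)²) = (1/4)(1 + 9 + 0 + 16) = 6.5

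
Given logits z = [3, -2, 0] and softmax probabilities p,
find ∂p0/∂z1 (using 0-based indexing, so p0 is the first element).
∂p0/∂z1 = -0.006036

p = softmax(z) = [0.9465, 0.006377, 0.04712]
p0 = 0.9465, p1 = 0.006377

∂p0/∂z1 = -p0 × p1 = -0.9465 × 0.006377 = -0.006036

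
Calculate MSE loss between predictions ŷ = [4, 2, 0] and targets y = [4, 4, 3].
MSE = 4.333

MSE = (1/3)((4-4)² + (2-4)² + (0-3)²) = (1/3)(0 + 4 + 9) = 4.333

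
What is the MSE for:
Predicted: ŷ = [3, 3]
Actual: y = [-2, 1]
MSE = 14.5

MSE = (1/2)((3--2)² + (3-1)²) = (1/2)(25 + 4) = 14.5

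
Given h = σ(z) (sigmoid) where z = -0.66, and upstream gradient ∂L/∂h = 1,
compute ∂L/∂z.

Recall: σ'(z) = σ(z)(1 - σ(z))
∂L/∂z = 0.2246

σ(-0.66) = 0.3407
σ'(-0.66) = σ(-0.66)(1 - σ(-0.66)) = 0.3407 × 0.6593 = 0.2246
∂L/∂z = ∂L/∂h · σ'(z) = 1 × 0.2246 = 0.2246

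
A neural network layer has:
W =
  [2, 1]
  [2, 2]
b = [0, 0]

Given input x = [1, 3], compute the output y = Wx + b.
y = [5, 8]

Wx = [2×1 + 1×3, 2×1 + 2×3]
   = [5, 8]
y = Wx + b = [5 + 0, 8 + 0] = [5, 8]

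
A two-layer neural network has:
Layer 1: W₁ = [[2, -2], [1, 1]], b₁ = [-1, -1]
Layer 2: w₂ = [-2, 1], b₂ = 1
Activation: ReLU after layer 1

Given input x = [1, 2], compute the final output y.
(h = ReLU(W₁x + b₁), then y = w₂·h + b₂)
y = 3

Layer 1 pre-activation: z₁ = [-3, 2]
After ReLU: h = [0, 2]
Layer 2 output: y = -2×0 + 1×2 + 1 = 3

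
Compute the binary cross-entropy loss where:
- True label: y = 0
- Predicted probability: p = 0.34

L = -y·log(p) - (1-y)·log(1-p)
L = 0.4155

L = -0·log(0.34) - 1·log(0.66) = -log(0.66) = 0.4155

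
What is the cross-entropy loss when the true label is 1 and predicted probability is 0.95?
L = 0.05129

L = -1·log(0.95) - 0·log(0.05) = -log(0.95) = 0.05129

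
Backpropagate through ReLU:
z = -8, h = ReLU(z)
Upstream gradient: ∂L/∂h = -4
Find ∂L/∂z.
∂L/∂z = 0

h = ReLU(-8) = 0
Since z < 0: ∂h/∂z = 0
∂L/∂z = ∂L/∂h · ∂h/∂z = -4 × 0 = 0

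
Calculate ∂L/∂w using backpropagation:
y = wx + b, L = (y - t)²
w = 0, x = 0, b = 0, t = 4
∂L/∂w = 0

y = wx + b = (0)(0) + 0 = 0
∂L/∂y = 2(y - t) = 2(0 - 4) = -8
∂y/∂w = x = 0
∂L/∂w = ∂L/∂y · ∂y/∂w = -8 × 0 = 0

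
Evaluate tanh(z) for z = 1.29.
0.8591

tanh(1.29) = (e^(1.29) - e^(-1.29))/(e^(1.29) + e^(-1.29)) = 0.8591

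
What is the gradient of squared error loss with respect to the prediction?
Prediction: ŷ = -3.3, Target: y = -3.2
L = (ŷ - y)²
∂L/∂ŷ = -0.2

∂L/∂ŷ = 2(ŷ - y) = 2(-3.3 - -3.2) = 2(-0.1) = -0.2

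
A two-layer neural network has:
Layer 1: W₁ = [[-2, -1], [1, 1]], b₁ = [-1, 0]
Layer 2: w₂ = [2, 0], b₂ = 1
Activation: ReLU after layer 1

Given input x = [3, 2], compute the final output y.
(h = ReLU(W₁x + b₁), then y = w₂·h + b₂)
y = 1

Layer 1 pre-activation: z₁ = [-9, 5]
After ReLU: h = [0, 5]
Layer 2 output: y = 2×0 + 0×5 + 1 = 1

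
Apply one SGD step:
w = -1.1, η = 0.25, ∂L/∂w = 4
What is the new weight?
w_new = -2.1

w_new = w - η·∂L/∂w = -1.1 - 0.25×(4) = -1.1 - (1) = -2.1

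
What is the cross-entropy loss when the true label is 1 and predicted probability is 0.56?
L = 0.5798

L = -1·log(0.56) - 0·log(0.44) = -log(0.56) = 0.5798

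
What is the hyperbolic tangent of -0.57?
-0.5154

tanh(-0.57) = (e^(-0.57) - e^(0.57))/(e^(-0.57) + e^(0.57)) = -0.5154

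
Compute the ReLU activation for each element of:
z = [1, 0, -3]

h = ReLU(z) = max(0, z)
h = [1, 0, 0]

ReLU applied element-wise: max(0,1)=1, max(0,0)=0, max(0,-3)=0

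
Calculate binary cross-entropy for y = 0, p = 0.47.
L = 0.6349

L = -0·log(0.47) - 1·log(0.53) = -log(0.53) = 0.6349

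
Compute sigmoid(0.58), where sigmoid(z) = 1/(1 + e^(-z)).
0.6411

sigmoid(0.58) = 1/(1 + e^(-0.58)) = 1/(1 + 0.5599) = 0.6411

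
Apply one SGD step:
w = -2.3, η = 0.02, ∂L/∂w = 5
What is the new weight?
w_new = -2.4

w_new = w - η·∂L/∂w = -2.3 - 0.02×(5) = -2.3 - (0.1) = -2.4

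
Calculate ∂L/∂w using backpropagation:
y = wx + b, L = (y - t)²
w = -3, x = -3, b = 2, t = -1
∂L/∂w = -72

y = wx + b = (-3)(-3) + 2 = 11
∂L/∂y = 2(y - t) = 2(11 - -1) = 24
∂y/∂w = x = -3
∂L/∂w = ∂L/∂y · ∂y/∂w = 24 × -3 = -72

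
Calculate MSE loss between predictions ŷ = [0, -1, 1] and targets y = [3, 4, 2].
MSE = 11.67

MSE = (1/3)((0-3)² + (-1-4)² + (1-2)²) = (1/3)(9 + 25 + 1) = 11.67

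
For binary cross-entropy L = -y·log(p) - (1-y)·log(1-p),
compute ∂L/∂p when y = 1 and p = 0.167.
∂L/∂p = -5.988

∂L/∂p = -y/p + (1-y)/(1-p) = -1/0.167 + 0 = -5.988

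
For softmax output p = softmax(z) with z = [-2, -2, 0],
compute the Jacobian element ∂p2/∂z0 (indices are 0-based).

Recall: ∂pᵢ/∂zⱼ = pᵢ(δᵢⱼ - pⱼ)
∂p2/∂z0 = -0.08382

p = softmax(z) = [0.1065, 0.1065, 0.787]
p2 = 0.787, p0 = 0.1065

∂p2/∂z0 = -p2 × p0 = -0.787 × 0.1065 = -0.08382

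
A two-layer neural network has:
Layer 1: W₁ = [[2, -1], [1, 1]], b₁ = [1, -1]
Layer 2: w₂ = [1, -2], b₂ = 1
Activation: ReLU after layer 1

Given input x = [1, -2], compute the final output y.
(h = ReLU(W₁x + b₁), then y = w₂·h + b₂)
y = 6

Layer 1 pre-activation: z₁ = [5, -2]
After ReLU: h = [5, 0]
Layer 2 output: y = 1×5 + -2×0 + 1 = 6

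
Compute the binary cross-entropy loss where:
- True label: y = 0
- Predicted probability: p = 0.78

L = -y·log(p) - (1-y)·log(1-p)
L = 1.514

L = -0·log(0.78) - 1·log(0.22) = -log(0.22) = 1.514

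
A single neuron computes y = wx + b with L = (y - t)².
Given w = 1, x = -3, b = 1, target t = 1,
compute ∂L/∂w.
∂L/∂w = 18

y = wx + b = (1)(-3) + 1 = -2
∂L/∂y = 2(y - t) = 2(-2 - 1) = -6
∂y/∂w = x = -3
∂L/∂w = ∂L/∂y · ∂y/∂w = -6 × -3 = 18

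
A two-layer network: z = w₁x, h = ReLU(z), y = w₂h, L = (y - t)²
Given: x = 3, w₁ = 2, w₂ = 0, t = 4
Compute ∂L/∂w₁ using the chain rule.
∂L/∂w₁ = 0

Forward pass:
z = w₁x = 2×3 = 6
h = ReLU(6) = 6
y = w₂h = 0×6 = 0

Backward pass:
∂L/∂y = 2(y - t) = 2(0 - 4) = -8
∂y/∂h = w₂ = 0
∂h/∂z = 1 (ReLU derivative)
∂z/∂w₁ = x = 3

∂L/∂w₁ = -8 × 0 × 1 × 3 = 0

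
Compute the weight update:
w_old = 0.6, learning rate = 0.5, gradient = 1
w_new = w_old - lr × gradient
w_new = 0.1

w_new = w - η·∂L/∂w = 0.6 - 0.5×(1) = 0.6 - (0.5) = 0.1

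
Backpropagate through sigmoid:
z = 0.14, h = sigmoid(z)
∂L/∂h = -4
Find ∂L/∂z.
∂L/∂z = -0.9951

σ(0.14) = 0.5349
σ'(0.14) = σ(0.14)(1 - σ(0.14)) = 0.5349 × 0.4651 = 0.2488
∂L/∂z = ∂L/∂h · σ'(z) = -4 × 0.2488 = -0.9951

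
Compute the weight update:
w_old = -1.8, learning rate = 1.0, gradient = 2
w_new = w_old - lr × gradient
w_new = -3.8

w_new = w - η·∂L/∂w = -1.8 - 1.0×(2) = -1.8 - (2) = -3.8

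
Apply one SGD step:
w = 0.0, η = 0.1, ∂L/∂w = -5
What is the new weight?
w_new = 0.5

w_new = w - η·∂L/∂w = 0.0 - 0.1×(-5) = 0.0 - (-0.5) = 0.5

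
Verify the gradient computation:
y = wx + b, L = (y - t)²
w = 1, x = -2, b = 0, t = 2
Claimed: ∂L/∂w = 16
Correct

y = (1)(-2) + 0 = -2
∂L/∂y = 2(y - t) = 2(-2 - 2) = -8
∂y/∂w = x = -2
∂L/∂w = -8 × -2 = 16

Claimed value: 16
Correct: The correct gradient is 16.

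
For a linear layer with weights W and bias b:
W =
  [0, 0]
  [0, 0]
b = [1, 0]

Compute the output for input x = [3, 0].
y = [1, 0]

Wx = [0×3 + 0×0, 0×3 + 0×0]
   = [0, 0]
y = Wx + b = [0 + 1, 0 + 0] = [1, 0]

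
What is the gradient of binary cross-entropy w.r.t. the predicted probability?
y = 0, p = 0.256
∂L/∂p = 1.344

∂L/∂p = -y/p + (1-y)/(1-p) = 0 + 1/0.744 = 1.344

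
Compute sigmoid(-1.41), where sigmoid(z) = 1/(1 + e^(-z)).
0.1962

sigmoid(-1.41) = 1/(1 + e^(1.41)) = 1/(1 + 4.096) = 0.1962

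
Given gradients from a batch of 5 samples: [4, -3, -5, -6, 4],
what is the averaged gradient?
Average gradient = -1.2

Average = (1/5)(4 + -3 + -5 + -6 + 4) = -6/5 = -1.2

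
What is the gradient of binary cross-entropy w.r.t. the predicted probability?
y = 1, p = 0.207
∂L/∂p = -4.831

∂L/∂p = -y/p + (1-y)/(1-p) = -1/0.207 + 0 = -4.831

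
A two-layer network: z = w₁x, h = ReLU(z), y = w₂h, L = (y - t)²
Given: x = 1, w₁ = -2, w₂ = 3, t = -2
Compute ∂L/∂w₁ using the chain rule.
∂L/∂w₁ = 0

Forward pass:
z = w₁x = -2×1 = -2
h = ReLU(-2) = 0
y = w₂h = 3×0 = 0

Backward pass:
∂L/∂y = 2(y - t) = 2(0 - -2) = 4
∂y/∂h = w₂ = 3
∂h/∂z = 0 (ReLU derivative)
∂z/∂w₁ = x = 1

∂L/∂w₁ = 4 × 3 × 0 × 1 = 0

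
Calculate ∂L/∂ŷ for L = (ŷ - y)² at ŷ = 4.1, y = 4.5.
∂L/∂ŷ = -0.8

∂L/∂ŷ = 2(ŷ - y) = 2(4.1 - 4.5) = 2(-0.4) = -0.8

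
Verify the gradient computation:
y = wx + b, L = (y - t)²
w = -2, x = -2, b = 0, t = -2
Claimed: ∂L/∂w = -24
Correct

y = (-2)(-2) + 0 = 4
∂L/∂y = 2(y - t) = 2(4 - -2) = 12
∂y/∂w = x = -2
∂L/∂w = 12 × -2 = -24

Claimed value: -24
Correct: The correct gradient is -24.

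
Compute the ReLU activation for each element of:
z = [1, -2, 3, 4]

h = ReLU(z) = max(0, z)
h = [1, 0, 3, 4]

ReLU applied element-wise: max(0,1)=1, max(0,-2)=0, max(0,3)=3, max(0,4)=4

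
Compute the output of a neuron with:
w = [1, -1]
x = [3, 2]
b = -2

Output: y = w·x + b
y = -1

y = (1)(3) + (-1)(2) + -2 = -1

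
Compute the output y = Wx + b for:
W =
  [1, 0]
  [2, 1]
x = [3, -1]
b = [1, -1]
y = [4, 4]

Wx = [1×3 + 0×-1, 2×3 + 1×-1]
   = [3, 5]
y = Wx + b = [3 + 1, 5 + -1] = [4, 4]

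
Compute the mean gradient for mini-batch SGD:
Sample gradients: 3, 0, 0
Average gradient = 1

Average = (1/3)(3 + 0 + 0) = 3/3 = 1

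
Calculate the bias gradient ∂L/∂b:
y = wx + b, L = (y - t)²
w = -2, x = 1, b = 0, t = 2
∂L/∂b = -8

y = wx + b = (-2)(1) + 0 = -2
∂L/∂y = 2(y - t) = 2(-2 - 2) = -8
∂y/∂b = 1
∂L/∂b = ∂L/∂y · ∂y/∂b = -8 × 1 = -8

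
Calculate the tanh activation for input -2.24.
-0.9776

tanh(-2.24) = (e^(-2.24) - e^(2.24))/(e^(-2.24) + e^(2.24)) = -0.9776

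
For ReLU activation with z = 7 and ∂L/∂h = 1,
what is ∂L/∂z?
∂L/∂z = 1

h = ReLU(7) = 7
Since z > 0: ∂h/∂z = 1
∂L/∂z = ∂L/∂h · ∂h/∂z = 1 × 1 = 1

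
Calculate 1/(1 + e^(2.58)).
0.07044

sigmoid(-2.58) = 1/(1 + e^(2.58)) = 1/(1 + 13.2) = 0.07044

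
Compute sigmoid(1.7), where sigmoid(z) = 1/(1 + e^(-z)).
0.8455

sigmoid(1.7) = 1/(1 + e^(-1.7)) = 1/(1 + 0.1827) = 0.8455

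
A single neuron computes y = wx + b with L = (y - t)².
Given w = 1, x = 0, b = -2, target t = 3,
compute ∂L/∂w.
∂L/∂w = 0

y = wx + b = (1)(0) + -2 = -2
∂L/∂y = 2(y - t) = 2(-2 - 3) = -10
∂y/∂w = x = 0
∂L/∂w = ∂L/∂y · ∂y/∂w = -10 × 0 = 0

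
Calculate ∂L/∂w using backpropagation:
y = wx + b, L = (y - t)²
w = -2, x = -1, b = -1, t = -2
∂L/∂w = -6

y = wx + b = (-2)(-1) + -1 = 1
∂L/∂y = 2(y - t) = 2(1 - -2) = 6
∂y/∂w = x = -1
∂L/∂w = ∂L/∂y · ∂y/∂w = 6 × -1 = -6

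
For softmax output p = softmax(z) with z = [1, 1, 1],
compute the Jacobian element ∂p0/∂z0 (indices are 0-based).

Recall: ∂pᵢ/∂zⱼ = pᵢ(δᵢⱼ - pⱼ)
∂p0/∂z0 = 0.2222

p = softmax(z) = [0.3333, 0.3333, 0.3333]
p0 = 0.3333

∂p0/∂z0 = p0(1 - p0) = 0.3333 × (1 - 0.3333) = 0.2222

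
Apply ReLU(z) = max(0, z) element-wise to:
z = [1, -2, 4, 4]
h = [1, 0, 4, 4]

ReLU applied element-wise: max(0,1)=1, max(0,-2)=0, max(0,4)=4, max(0,4)=4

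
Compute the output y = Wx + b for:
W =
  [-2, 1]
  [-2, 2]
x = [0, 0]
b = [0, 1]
y = [0, 1]

Wx = [-2×0 + 1×0, -2×0 + 2×0]
   = [0, 0]
y = Wx + b = [0 + 0, 0 + 1] = [0, 1]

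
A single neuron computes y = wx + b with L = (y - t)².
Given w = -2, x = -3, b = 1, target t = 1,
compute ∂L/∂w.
∂L/∂w = -36

y = wx + b = (-2)(-3) + 1 = 7
∂L/∂y = 2(y - t) = 2(7 - 1) = 12
∂y/∂w = x = -3
∂L/∂w = ∂L/∂y · ∂y/∂w = 12 × -3 = -36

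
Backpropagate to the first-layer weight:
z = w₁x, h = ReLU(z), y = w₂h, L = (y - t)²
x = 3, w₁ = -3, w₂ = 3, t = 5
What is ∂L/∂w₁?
∂L/∂w₁ = 0

Forward pass:
z = w₁x = -3×3 = -9
h = ReLU(-9) = 0
y = w₂h = 3×0 = 0

Backward pass:
∂L/∂y = 2(y - t) = 2(0 - 5) = -10
∂y/∂h = w₂ = 3
∂h/∂z = 0 (ReLU derivative)
∂z/∂w₁ = x = 3

∂L/∂w₁ = -10 × 3 × 0 × 3 = 0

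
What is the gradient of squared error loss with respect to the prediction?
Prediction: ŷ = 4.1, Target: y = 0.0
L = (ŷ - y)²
∂L/∂ŷ = 8.2

∂L/∂ŷ = 2(ŷ - y) = 2(4.1 - 0.0) = 2(4.1) = 8.2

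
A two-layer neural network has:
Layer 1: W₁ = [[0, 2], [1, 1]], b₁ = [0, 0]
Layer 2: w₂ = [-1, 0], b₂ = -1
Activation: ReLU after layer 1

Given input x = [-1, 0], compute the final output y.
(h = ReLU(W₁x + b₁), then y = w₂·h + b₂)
y = -1

Layer 1 pre-activation: z₁ = [0, -1]
After ReLU: h = [0, 0]
Layer 2 output: y = -1×0 + 0×0 + -1 = -1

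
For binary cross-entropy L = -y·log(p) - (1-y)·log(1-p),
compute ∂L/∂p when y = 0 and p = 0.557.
∂L/∂p = 2.257

∂L/∂p = -y/p + (1-y)/(1-p) = 0 + 1/0.443 = 2.257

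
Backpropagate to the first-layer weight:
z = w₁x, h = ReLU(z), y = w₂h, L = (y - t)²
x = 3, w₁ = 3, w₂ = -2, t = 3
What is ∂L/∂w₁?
∂L/∂w₁ = 252

Forward pass:
z = w₁x = 3×3 = 9
h = ReLU(9) = 9
y = w₂h = -2×9 = -18

Backward pass:
∂L/∂y = 2(y - t) = 2(-18 - 3) = -42
∂y/∂h = w₂ = -2
∂h/∂z = 1 (ReLU derivative)
∂z/∂w₁ = x = 3

∂L/∂w₁ = -42 × -2 × 1 × 3 = 252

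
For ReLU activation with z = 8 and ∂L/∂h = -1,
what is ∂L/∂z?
∂L/∂z = -1

h = ReLU(8) = 8
Since z > 0: ∂h/∂z = 1
∂L/∂z = ∂L/∂h · ∂h/∂z = -1 × 1 = -1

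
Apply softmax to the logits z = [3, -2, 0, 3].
p = [0.4863, 0.0033, 0.0242, 0.4863]

exp(z) = [20.09, 0.1353, 1, 20.09]
Sum = 41.31
p = [0.4863, 0.0033, 0.0242, 0.4863]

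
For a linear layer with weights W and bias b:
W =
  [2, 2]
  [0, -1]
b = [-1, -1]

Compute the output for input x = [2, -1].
y = [1, 0]

Wx = [2×2 + 2×-1, 0×2 + -1×-1]
   = [2, 1]
y = Wx + b = [2 + -1, 1 + -1] = [1, 0]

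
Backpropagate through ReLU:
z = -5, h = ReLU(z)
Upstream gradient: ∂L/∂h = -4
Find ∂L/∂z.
∂L/∂z = 0

h = ReLU(-5) = 0
Since z < 0: ∂h/∂z = 0
∂L/∂z = ∂L/∂h · ∂h/∂z = -4 × 0 = 0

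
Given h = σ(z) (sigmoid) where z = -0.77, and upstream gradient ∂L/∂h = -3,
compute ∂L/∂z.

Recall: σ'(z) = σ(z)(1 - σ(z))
∂L/∂z = -0.649

σ(-0.77) = 0.3165
σ'(-0.77) = σ(-0.77)(1 - σ(-0.77)) = 0.3165 × 0.6835 = 0.2163
∂L/∂z = ∂L/∂h · σ'(z) = -3 × 0.2163 = -0.649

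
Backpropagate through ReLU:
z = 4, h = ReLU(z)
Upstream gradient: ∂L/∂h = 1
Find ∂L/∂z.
∂L/∂z = 1

h = ReLU(4) = 4
Since z > 0: ∂h/∂z = 1
∂L/∂z = ∂L/∂h · ∂h/∂z = 1 × 1 = 1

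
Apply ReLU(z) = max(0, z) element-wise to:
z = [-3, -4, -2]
h = [0, 0, 0]

ReLU applied element-wise: max(0,-3)=0, max(0,-4)=0, max(0,-2)=0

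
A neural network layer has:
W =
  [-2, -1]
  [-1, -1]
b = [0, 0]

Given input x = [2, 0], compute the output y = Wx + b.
y = [-4, -2]

Wx = [-2×2 + -1×0, -1×2 + -1×0]
   = [-4, -2]
y = Wx + b = [-4 + 0, -2 + 0] = [-4, -2]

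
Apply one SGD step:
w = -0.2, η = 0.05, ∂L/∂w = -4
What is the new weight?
w_new = 0

w_new = w - η·∂L/∂w = -0.2 - 0.05×(-4) = -0.2 - (-0.2) = 0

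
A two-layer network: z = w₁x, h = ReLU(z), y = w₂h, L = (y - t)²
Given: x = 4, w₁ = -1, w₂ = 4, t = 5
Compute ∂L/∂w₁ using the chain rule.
∂L/∂w₁ = 0

Forward pass:
z = w₁x = -1×4 = -4
h = ReLU(-4) = 0
y = w₂h = 4×0 = 0

Backward pass:
∂L/∂y = 2(y - t) = 2(0 - 5) = -10
∂y/∂h = w₂ = 4
∂h/∂z = 0 (ReLU derivative)
∂z/∂w₁ = x = 4

∂L/∂w₁ = -10 × 4 × 0 × 4 = 0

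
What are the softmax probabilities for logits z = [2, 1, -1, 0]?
p = [0.6439, 0.2369, 0.0321, 0.0871]

exp(z) = [7.389, 2.718, 0.3679, 1]
Sum = 11.48
p = [0.6439, 0.2369, 0.0321, 0.0871]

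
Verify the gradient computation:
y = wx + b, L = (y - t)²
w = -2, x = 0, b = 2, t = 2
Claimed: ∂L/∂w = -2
Incorrect

y = (-2)(0) + 2 = 2
∂L/∂y = 2(y - t) = 2(2 - 2) = 0
∂y/∂w = x = 0
∂L/∂w = 0 × 0 = 0

Claimed value: -2
Incorrect: The correct gradient is 0.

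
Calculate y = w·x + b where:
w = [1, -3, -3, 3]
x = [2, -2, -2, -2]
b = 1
y = 9

y = (1)(2) + (-3)(-2) + (-3)(-2) + (3)(-2) + 1 = 9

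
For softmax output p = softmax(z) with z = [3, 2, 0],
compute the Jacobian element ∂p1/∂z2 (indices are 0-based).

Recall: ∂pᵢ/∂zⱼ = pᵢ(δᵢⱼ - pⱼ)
∂p1/∂z2 = -0.009113

p = softmax(z) = [0.7054, 0.2595, 0.03512]
p1 = 0.2595, p2 = 0.03512

∂p1/∂z2 = -p1 × p2 = -0.2595 × 0.03512 = -0.009113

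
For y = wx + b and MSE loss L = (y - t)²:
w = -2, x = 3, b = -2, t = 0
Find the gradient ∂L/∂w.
∂L/∂w = -48

y = wx + b = (-2)(3) + -2 = -8
∂L/∂y = 2(y - t) = 2(-8 - 0) = -16
∂y/∂w = x = 3
∂L/∂w = ∂L/∂y · ∂y/∂w = -16 × 3 = -48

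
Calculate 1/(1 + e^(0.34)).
0.4158

sigmoid(-0.34) = 1/(1 + e^(0.34)) = 1/(1 + 1.405) = 0.4158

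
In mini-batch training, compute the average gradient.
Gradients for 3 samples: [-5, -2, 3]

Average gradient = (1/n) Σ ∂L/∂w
Average gradient = -1.333

Average = (1/3)(-5 + -2 + 3) = -4/3 = -1.333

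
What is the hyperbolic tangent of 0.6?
0.537

tanh(0.6) = (e^(0.6) - e^(-0.6))/(e^(0.6) + e^(-0.6)) = 0.537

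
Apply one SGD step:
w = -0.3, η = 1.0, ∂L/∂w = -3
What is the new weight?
w_new = 2.7

w_new = w - η·∂L/∂w = -0.3 - 1.0×(-3) = -0.3 - (-3) = 2.7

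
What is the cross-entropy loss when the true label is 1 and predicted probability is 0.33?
L = 1.109

L = -1·log(0.33) - 0·log(0.67) = -log(0.33) = 1.109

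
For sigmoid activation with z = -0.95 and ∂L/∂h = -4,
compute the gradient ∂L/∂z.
∂L/∂z = -0.8044

σ(-0.95) = 0.2789
σ'(-0.95) = σ(-0.95)(1 - σ(-0.95)) = 0.2789 × 0.7211 = 0.2011
∂L/∂z = ∂L/∂h · σ'(z) = -4 × 0.2011 = -0.8044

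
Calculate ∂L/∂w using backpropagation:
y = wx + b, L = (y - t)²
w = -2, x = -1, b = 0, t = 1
∂L/∂w = -2

y = wx + b = (-2)(-1) + 0 = 2
∂L/∂y = 2(y - t) = 2(2 - 1) = 2
∂y/∂w = x = -1
∂L/∂w = ∂L/∂y · ∂y/∂w = 2 × -1 = -2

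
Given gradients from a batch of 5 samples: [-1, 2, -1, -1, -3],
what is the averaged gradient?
Average gradient = -0.8

Average = (1/5)(-1 + 2 + -1 + -1 + -3) = -4/5 = -0.8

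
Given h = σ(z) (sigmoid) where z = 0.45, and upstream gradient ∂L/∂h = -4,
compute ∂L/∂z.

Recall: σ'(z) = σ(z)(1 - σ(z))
∂L/∂z = -0.951

σ(0.45) = 0.6106
σ'(0.45) = σ(0.45)(1 - σ(0.45)) = 0.6106 × 0.3894 = 0.2378
∂L/∂z = ∂L/∂h · σ'(z) = -4 × 0.2378 = -0.951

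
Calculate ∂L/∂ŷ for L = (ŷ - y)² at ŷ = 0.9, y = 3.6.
∂L/∂ŷ = -5.4

∂L/∂ŷ = 2(ŷ - y) = 2(0.9 - 3.6) = 2(-2.7) = -5.4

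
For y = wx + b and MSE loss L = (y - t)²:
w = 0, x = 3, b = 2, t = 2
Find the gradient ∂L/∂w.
∂L/∂w = 0

y = wx + b = (0)(3) + 2 = 2
∂L/∂y = 2(y - t) = 2(2 - 2) = 0
∂y/∂w = x = 3
∂L/∂w = ∂L/∂y · ∂y/∂w = 0 × 3 = 0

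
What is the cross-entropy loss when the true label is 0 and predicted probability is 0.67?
L = 1.109

L = -0·log(0.67) - 1·log(0.33) = -log(0.33) = 1.109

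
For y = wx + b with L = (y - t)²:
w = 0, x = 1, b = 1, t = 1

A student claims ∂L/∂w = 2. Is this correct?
Incorrect

y = (0)(1) + 1 = 1
∂L/∂y = 2(y - t) = 2(1 - 1) = 0
∂y/∂w = x = 1
∂L/∂w = 0 × 1 = 0

Claimed value: 2
Incorrect: The correct gradient is 0.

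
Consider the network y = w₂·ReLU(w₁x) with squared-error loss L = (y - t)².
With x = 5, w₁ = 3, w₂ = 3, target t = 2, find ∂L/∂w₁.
∂L/∂w₁ = 1290

Forward pass:
z = w₁x = 3×5 = 15
h = ReLU(15) = 15
y = w₂h = 3×15 = 45

Backward pass:
∂L/∂y = 2(y - t) = 2(45 - 2) = 86
∂y/∂h = w₂ = 3
∂h/∂z = 1 (ReLU derivative)
∂z/∂w₁ = x = 5

∂L/∂w₁ = 86 × 3 × 1 × 5 = 1290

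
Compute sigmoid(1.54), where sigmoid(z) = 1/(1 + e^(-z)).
0.8235

sigmoid(1.54) = 1/(1 + e^(-1.54)) = 1/(1 + 0.2144) = 0.8235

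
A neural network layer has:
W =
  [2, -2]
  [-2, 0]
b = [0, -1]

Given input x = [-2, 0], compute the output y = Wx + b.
y = [-4, 3]

Wx = [2×-2 + -2×0, -2×-2 + 0×0]
   = [-4, 4]
y = Wx + b = [-4 + 0, 4 + -1] = [-4, 3]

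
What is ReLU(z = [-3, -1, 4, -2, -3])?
h = [0, 0, 4, 0, 0]

ReLU applied element-wise: max(0,-3)=0, max(0,-1)=0, max(0,4)=4, max(0,-2)=0, max(0,-3)=0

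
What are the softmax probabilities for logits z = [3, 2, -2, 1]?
p = [0.6623, 0.2436, 0.0045, 0.0896]

exp(z) = [20.09, 7.389, 0.1353, 2.718]
Sum = 30.33
p = [0.6623, 0.2436, 0.0045, 0.0896]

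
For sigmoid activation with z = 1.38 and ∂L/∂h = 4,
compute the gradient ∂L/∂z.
∂L/∂z = 0.6424

σ(1.38) = 0.799
σ'(1.38) = σ(1.38)(1 - σ(1.38)) = 0.799 × 0.201 = 0.1606
∂L/∂z = ∂L/∂h · σ'(z) = 4 × 0.1606 = 0.6424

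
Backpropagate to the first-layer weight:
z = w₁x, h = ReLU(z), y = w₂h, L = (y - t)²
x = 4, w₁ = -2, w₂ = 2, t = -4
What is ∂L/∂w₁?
∂L/∂w₁ = 0

Forward pass:
z = w₁x = -2×4 = -8
h = ReLU(-8) = 0
y = w₂h = 2×0 = 0

Backward pass:
∂L/∂y = 2(y - t) = 2(0 - -4) = 8
∂y/∂h = w₂ = 2
∂h/∂z = 0 (ReLU derivative)
∂z/∂w₁ = x = 4

∂L/∂w₁ = 8 × 2 × 0 × 4 = 0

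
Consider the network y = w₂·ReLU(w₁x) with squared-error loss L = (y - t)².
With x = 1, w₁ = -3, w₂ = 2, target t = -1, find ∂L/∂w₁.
∂L/∂w₁ = 0

Forward pass:
z = w₁x = -3×1 = -3
h = ReLU(-3) = 0
y = w₂h = 2×0 = 0

Backward pass:
∂L/∂y = 2(y - t) = 2(0 - -1) = 2
∂y/∂h = w₂ = 2
∂h/∂z = 0 (ReLU derivative)
∂z/∂w₁ = x = 1

∂L/∂w₁ = 2 × 2 × 0 × 1 = 0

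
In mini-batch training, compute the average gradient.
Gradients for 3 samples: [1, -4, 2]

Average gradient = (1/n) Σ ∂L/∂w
Average gradient = -0.3333

Average = (1/3)(1 + -4 + 2) = -1/3 = -0.3333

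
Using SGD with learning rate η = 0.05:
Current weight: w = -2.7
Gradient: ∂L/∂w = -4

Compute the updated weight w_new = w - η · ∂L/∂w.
w_new = -2.5

w_new = w - η·∂L/∂w = -2.7 - 0.05×(-4) = -2.7 - (-0.2) = -2.5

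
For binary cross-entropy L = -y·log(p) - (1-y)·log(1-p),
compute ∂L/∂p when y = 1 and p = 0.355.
∂L/∂p = -2.817

∂L/∂p = -y/p + (1-y)/(1-p) = -1/0.355 + 0 = -2.817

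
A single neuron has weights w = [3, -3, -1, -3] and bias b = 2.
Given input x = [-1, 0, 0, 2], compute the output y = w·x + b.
y = -7

y = (3)(-1) + (-3)(0) + (-1)(0) + (-3)(2) + 2 = -7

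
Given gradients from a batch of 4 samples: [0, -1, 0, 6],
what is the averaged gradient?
Average gradient = 1.25

Average = (1/4)(0 + -1 + 0 + 6) = 5/4 = 1.25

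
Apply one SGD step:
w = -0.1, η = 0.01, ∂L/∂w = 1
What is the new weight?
w_new = -0.11

w_new = w - η·∂L/∂w = -0.1 - 0.01×(1) = -0.1 - (0.01) = -0.11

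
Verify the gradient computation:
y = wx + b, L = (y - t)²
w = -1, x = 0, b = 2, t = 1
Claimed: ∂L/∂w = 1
Incorrect

y = (-1)(0) + 2 = 2
∂L/∂y = 2(y - t) = 2(2 - 1) = 2
∂y/∂w = x = 0
∂L/∂w = 2 × 0 = 0

Claimed value: 1
Incorrect: The correct gradient is 0.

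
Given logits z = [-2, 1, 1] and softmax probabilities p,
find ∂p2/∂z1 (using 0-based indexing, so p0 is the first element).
∂p2/∂z1 = -0.238

p = softmax(z) = [0.02429, 0.4879, 0.4879]
p2 = 0.4879, p1 = 0.4879

∂p2/∂z1 = -p2 × p1 = -0.4879 × 0.4879 = -0.238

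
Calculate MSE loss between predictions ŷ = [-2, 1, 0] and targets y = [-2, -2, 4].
MSE = 8.333

MSE = (1/3)((-2--2)² + (1--2)² + (0-4)²) = (1/3)(0 + 9 + 16) = 8.333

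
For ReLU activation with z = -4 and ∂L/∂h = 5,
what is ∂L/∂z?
∂L/∂z = 0

h = ReLU(-4) = 0
Since z < 0: ∂h/∂z = 0
∂L/∂z = ∂L/∂h · ∂h/∂z = 5 × 0 = 0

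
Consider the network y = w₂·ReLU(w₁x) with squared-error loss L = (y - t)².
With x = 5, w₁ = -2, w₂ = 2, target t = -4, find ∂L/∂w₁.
∂L/∂w₁ = 0

Forward pass:
z = w₁x = -2×5 = -10
h = ReLU(-10) = 0
y = w₂h = 2×0 = 0

Backward pass:
∂L/∂y = 2(y - t) = 2(0 - -4) = 8
∂y/∂h = w₂ = 2
∂h/∂z = 0 (ReLU derivative)
∂z/∂w₁ = x = 5

∂L/∂w₁ = 8 × 2 × 0 × 5 = 0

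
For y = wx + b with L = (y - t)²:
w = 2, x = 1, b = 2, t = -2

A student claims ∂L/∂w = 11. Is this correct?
Incorrect

y = (2)(1) + 2 = 4
∂L/∂y = 2(y - t) = 2(4 - -2) = 12
∂y/∂w = x = 1
∂L/∂w = 12 × 1 = 12

Claimed value: 11
Incorrect: The correct gradient is 12.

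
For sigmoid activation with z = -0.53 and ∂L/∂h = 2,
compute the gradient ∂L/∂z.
∂L/∂z = 0.4665

σ(-0.53) = 0.3705
σ'(-0.53) = σ(-0.53)(1 - σ(-0.53)) = 0.3705 × 0.6295 = 0.2332
∂L/∂z = ∂L/∂h · σ'(z) = 2 × 0.2332 = 0.4665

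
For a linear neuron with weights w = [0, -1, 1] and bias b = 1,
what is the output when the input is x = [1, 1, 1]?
y = 1

y = (0)(1) + (-1)(1) + (1)(1) + 1 = 1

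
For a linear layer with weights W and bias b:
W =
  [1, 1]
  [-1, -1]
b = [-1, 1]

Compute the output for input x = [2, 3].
y = [4, -4]

Wx = [1×2 + 1×3, -1×2 + -1×3]
   = [5, -5]
y = Wx + b = [5 + -1, -5 + 1] = [4, -4]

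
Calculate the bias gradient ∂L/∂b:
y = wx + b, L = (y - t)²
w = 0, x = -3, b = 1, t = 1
∂L/∂b = 0

y = wx + b = (0)(-3) + 1 = 1
∂L/∂y = 2(y - t) = 2(1 - 1) = 0
∂y/∂b = 1
∂L/∂b = ∂L/∂y · ∂y/∂b = 0 × 1 = 0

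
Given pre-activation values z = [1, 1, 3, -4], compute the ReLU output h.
h = [1, 1, 3, 0]

ReLU applied element-wise: max(0,1)=1, max(0,1)=1, max(0,3)=3, max(0,-4)=0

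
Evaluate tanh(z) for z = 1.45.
0.8957

tanh(1.45) = (e^(1.45) - e^(-1.45))/(e^(1.45) + e^(-1.45)) = 0.8957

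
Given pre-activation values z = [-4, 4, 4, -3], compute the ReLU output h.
h = [0, 4, 4, 0]

ReLU applied element-wise: max(0,-4)=0, max(0,4)=4, max(0,4)=4, max(0,-3)=0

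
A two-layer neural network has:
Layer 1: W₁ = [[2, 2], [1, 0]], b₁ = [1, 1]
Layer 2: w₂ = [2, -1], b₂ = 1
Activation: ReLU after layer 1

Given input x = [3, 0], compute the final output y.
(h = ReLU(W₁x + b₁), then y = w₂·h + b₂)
y = 11

Layer 1 pre-activation: z₁ = [7, 4]
After ReLU: h = [7, 4]
Layer 2 output: y = 2×7 + -1×4 + 1 = 11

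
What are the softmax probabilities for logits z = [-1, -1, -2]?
p = [0.4223, 0.4223, 0.1554]

exp(z) = [0.3679, 0.3679, 0.1353]
Sum = 0.8711
p = [0.4223, 0.4223, 0.1554]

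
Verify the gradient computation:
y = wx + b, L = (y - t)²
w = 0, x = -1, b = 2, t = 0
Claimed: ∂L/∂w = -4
Correct

y = (0)(-1) + 2 = 2
∂L/∂y = 2(y - t) = 2(2 - 0) = 4
∂y/∂w = x = -1
∂L/∂w = 4 × -1 = -4

Claimed value: -4
Correct: The correct gradient is -4.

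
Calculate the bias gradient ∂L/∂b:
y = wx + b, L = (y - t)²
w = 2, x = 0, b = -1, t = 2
∂L/∂b = -6

y = wx + b = (2)(0) + -1 = -1
∂L/∂y = 2(y - t) = 2(-1 - 2) = -6
∂y/∂b = 1
∂L/∂b = ∂L/∂y · ∂y/∂b = -6 × 1 = -6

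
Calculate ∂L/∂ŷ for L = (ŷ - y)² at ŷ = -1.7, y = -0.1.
∂L/∂ŷ = -3.2

∂L/∂ŷ = 2(ŷ - y) = 2(-1.7 - -0.1) = 2(-1.6) = -3.2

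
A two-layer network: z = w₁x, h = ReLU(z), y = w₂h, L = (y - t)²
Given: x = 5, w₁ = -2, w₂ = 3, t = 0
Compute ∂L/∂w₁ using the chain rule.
∂L/∂w₁ = 0

Forward pass:
z = w₁x = -2×5 = -10
h = ReLU(-10) = 0
y = w₂h = 3×0 = 0

Backward pass:
∂L/∂y = 2(y - t) = 2(0 - 0) = 0
∂y/∂h = w₂ = 3
∂h/∂z = 0 (ReLU derivative)
∂z/∂w₁ = x = 5

∂L/∂w₁ = 0 × 3 × 0 × 5 = 0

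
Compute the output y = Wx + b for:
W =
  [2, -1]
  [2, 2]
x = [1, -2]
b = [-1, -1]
y = [3, -3]

Wx = [2×1 + -1×-2, 2×1 + 2×-2]
   = [4, -2]
y = Wx + b = [4 + -1, -2 + -1] = [3, -3]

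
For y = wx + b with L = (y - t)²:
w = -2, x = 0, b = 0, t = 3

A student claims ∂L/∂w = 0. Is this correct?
Correct

y = (-2)(0) + 0 = 0
∂L/∂y = 2(y - t) = 2(0 - 3) = -6
∂y/∂w = x = 0
∂L/∂w = -6 × 0 = 0

Claimed value: 0
Correct: The correct gradient is 0.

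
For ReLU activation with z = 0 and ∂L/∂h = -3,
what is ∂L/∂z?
∂L/∂z = 0

h = ReLU(0) = 0
At z = 0: ∂h/∂z = 0 (by convention)
∂L/∂z = ∂L/∂h · ∂h/∂z = -3 × 0 = 0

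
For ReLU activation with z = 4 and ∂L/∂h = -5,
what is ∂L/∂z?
∂L/∂z = -5

h = ReLU(4) = 4
Since z > 0: ∂h/∂z = 1
∂L/∂z = ∂L/∂h · ∂h/∂z = -5 × 1 = -5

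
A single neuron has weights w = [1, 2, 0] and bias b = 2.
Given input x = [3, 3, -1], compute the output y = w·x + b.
y = 11

y = (1)(3) + (2)(3) + (0)(-1) + 2 = 11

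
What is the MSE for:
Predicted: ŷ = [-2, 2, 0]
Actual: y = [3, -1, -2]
MSE = 12.67

MSE = (1/3)((-2-3)² + (2--1)² + (0--2)²) = (1/3)(25 + 9 + 4) = 12.67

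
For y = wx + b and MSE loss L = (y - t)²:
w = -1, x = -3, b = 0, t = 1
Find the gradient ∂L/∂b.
∂L/∂b = 4

y = wx + b = (-1)(-3) + 0 = 3
∂L/∂y = 2(y - t) = 2(3 - 1) = 4
∂y/∂b = 1
∂L/∂b = ∂L/∂y · ∂y/∂b = 4 × 1 = 4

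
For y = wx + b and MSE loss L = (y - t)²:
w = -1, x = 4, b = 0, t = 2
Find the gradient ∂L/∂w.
∂L/∂w = -48

y = wx + b = (-1)(4) + 0 = -4
∂L/∂y = 2(y - t) = 2(-4 - 2) = -12
∂y/∂w = x = 4
∂L/∂w = ∂L/∂y · ∂y/∂w = -12 × 4 = -48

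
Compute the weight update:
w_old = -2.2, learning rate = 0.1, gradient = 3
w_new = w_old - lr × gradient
w_new = -2.5

w_new = w - η·∂L/∂w = -2.2 - 0.1×(3) = -2.2 - (0.3) = -2.5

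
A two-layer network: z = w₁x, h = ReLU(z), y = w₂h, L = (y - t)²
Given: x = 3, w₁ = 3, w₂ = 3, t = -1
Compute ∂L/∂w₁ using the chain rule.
∂L/∂w₁ = 504

Forward pass:
z = w₁x = 3×3 = 9
h = ReLU(9) = 9
y = w₂h = 3×9 = 27

Backward pass:
∂L/∂y = 2(y - t) = 2(27 - -1) = 56
∂y/∂h = w₂ = 3
∂h/∂z = 1 (ReLU derivative)
∂z/∂w₁ = x = 3

∂L/∂w₁ = 56 × 3 × 1 × 3 = 504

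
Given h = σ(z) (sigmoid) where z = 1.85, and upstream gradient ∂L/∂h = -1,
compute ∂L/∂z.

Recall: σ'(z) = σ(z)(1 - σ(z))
∂L/∂z = -0.1174

σ(1.85) = 0.8641
σ'(1.85) = σ(1.85)(1 - σ(1.85)) = 0.8641 × 0.1359 = 0.1174
∂L/∂z = ∂L/∂h · σ'(z) = -1 × 0.1174 = -0.1174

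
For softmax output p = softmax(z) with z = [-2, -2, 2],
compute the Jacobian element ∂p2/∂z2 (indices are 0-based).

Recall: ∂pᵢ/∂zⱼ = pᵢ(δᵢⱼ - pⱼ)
∂p2/∂z2 = 0.03409

p = softmax(z) = [0.01767, 0.01767, 0.9647]
p2 = 0.9647

∂p2/∂z2 = p2(1 - p2) = 0.9647 × (1 - 0.9647) = 0.03409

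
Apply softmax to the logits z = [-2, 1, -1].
p = [0.042, 0.8438, 0.1142]

exp(z) = [0.1353, 2.718, 0.3679]
Sum = 3.221
p = [0.042, 0.8438, 0.1142]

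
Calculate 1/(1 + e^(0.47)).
0.3846

sigmoid(-0.47) = 1/(1 + e^(0.47)) = 1/(1 + 1.6) = 0.3846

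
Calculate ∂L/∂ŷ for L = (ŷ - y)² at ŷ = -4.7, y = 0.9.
∂L/∂ŷ = -11.2

∂L/∂ŷ = 2(ŷ - y) = 2(-4.7 - 0.9) = 2(-5.6) = -11.2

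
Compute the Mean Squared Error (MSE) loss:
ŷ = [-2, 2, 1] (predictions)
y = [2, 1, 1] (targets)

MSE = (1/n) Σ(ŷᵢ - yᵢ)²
MSE = 5.667

MSE = (1/3)((-2-2)² + (2-1)² + (1-1)²) = (1/3)(16 + 1 + 0) = 5.667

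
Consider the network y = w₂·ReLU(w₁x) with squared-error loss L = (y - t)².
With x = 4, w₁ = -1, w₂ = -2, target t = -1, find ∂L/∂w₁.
∂L/∂w₁ = 0

Forward pass:
z = w₁x = -1×4 = -4
h = ReLU(-4) = 0
y = w₂h = -2×0 = 0

Backward pass:
∂L/∂y = 2(y - t) = 2(0 - -1) = 2
∂y/∂h = w₂ = -2
∂h/∂z = 0 (ReLU derivative)
∂z/∂w₁ = x = 4

∂L/∂w₁ = 2 × -2 × 0 × 4 = 0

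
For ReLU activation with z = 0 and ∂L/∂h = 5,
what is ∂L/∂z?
∂L/∂z = 0

h = ReLU(0) = 0
At z = 0: ∂h/∂z = 0 (by convention)
∂L/∂z = ∂L/∂h · ∂h/∂z = 5 × 0 = 0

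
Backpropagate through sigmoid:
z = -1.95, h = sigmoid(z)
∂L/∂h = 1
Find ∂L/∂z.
∂L/∂z = 0.109

σ(-1.95) = 0.1246
σ'(-1.95) = σ(-1.95)(1 - σ(-1.95)) = 0.1246 × 0.8754 = 0.109
∂L/∂z = ∂L/∂h · σ'(z) = 1 × 0.109 = 0.109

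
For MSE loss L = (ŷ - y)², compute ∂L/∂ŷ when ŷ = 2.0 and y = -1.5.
∂L/∂ŷ = 7.0

∂L/∂ŷ = 2(ŷ - y) = 2(2.0 - -1.5) = 2(3.5) = 7.0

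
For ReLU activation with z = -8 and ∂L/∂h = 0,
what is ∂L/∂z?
∂L/∂z = 0

h = ReLU(-8) = 0
Since z < 0: ∂h/∂z = 0
∂L/∂z = ∂L/∂h · ∂h/∂z = 0 × 0 = 0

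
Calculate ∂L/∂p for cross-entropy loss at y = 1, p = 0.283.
∂L/∂p = -3.534

∂L/∂p = -y/p + (1-y)/(1-p) = -1/0.283 + 0 = -3.534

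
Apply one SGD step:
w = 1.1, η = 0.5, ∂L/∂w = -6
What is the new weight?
w_new = 4.1

w_new = w - η·∂L/∂w = 1.1 - 0.5×(-6) = 1.1 - (-3) = 4.1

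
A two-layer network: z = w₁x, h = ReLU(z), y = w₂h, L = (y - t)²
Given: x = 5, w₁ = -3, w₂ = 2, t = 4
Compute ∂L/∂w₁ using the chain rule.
∂L/∂w₁ = 0

Forward pass:
z = w₁x = -3×5 = -15
h = ReLU(-15) = 0
y = w₂h = 2×0 = 0

Backward pass:
∂L/∂y = 2(y - t) = 2(0 - 4) = -8
∂y/∂h = w₂ = 2
∂h/∂z = 0 (ReLU derivative)
∂z/∂w₁ = x = 5

∂L/∂w₁ = -8 × 2 × 0 × 5 = 0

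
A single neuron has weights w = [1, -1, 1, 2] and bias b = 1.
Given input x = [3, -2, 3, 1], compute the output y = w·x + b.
y = 11

y = (1)(3) + (-1)(-2) + (1)(3) + (2)(1) + 1 = 11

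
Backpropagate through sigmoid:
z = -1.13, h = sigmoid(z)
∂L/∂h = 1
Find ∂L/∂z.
∂L/∂z = 0.1845

σ(-1.13) = 0.2442
σ'(-1.13) = σ(-1.13)(1 - σ(-1.13)) = 0.2442 × 0.7558 = 0.1845
∂L/∂z = ∂L/∂h · σ'(z) = 1 × 0.1845 = 0.1845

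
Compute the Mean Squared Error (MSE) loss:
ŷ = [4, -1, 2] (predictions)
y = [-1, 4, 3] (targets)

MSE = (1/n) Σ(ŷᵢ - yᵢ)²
MSE = 17

MSE = (1/3)((4--1)² + (-1-4)² + (2-3)²) = (1/3)(25 + 25 + 1) = 17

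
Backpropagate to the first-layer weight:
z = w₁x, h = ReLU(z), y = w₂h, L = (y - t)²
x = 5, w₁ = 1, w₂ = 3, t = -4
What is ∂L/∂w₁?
∂L/∂w₁ = 570

Forward pass:
z = w₁x = 1×5 = 5
h = ReLU(5) = 5
y = w₂h = 3×5 = 15

Backward pass:
∂L/∂y = 2(y - t) = 2(15 - -4) = 38
∂y/∂h = w₂ = 3
∂h/∂z = 1 (ReLU derivative)
∂z/∂w₁ = x = 5

∂L/∂w₁ = 38 × 3 × 1 × 5 = 570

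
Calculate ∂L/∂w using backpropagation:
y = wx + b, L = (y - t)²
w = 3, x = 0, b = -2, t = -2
∂L/∂w = 0

y = wx + b = (3)(0) + -2 = -2
∂L/∂y = 2(y - t) = 2(-2 - -2) = 0
∂y/∂w = x = 0
∂L/∂w = ∂L/∂y · ∂y/∂w = 0 × 0 = 0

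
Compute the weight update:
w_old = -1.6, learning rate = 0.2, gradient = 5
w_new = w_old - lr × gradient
w_new = -2.6

w_new = w - η·∂L/∂w = -1.6 - 0.2×(5) = -1.6 - (1) = -2.6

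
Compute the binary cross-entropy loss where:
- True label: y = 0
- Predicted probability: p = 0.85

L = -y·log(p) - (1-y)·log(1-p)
L = 1.897

L = -0·log(0.85) - 1·log(0.15) = -log(0.15) = 1.897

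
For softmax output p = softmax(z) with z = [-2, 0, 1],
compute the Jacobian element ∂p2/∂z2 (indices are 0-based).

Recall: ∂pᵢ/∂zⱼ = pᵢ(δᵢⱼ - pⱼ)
∂p2/∂z2 = 0.2078

p = softmax(z) = [0.03512, 0.2595, 0.7054]
p2 = 0.7054

∂p2/∂z2 = p2(1 - p2) = 0.7054 × (1 - 0.7054) = 0.2078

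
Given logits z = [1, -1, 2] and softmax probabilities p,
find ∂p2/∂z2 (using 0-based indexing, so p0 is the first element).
∂p2/∂z2 = 0.2078

p = softmax(z) = [0.2595, 0.03512, 0.7054]
p2 = 0.7054

∂p2/∂z2 = p2(1 - p2) = 0.7054 × (1 - 0.7054) = 0.2078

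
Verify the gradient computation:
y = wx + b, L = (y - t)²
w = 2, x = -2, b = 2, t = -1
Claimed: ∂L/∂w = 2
Incorrect

y = (2)(-2) + 2 = -2
∂L/∂y = 2(y - t) = 2(-2 - -1) = -2
∂y/∂w = x = -2
∂L/∂w = -2 × -2 = 4

Claimed value: 2
Incorrect: The correct gradient is 4.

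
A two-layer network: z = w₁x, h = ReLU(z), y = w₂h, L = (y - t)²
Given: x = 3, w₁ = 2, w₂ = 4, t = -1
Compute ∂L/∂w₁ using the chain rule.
∂L/∂w₁ = 600

Forward pass:
z = w₁x = 2×3 = 6
h = ReLU(6) = 6
y = w₂h = 4×6 = 24

Backward pass:
∂L/∂y = 2(y - t) = 2(24 - -1) = 50
∂y/∂h = w₂ = 4
∂h/∂z = 1 (ReLU derivative)
∂z/∂w₁ = x = 3

∂L/∂w₁ = 50 × 4 × 1 × 3 = 600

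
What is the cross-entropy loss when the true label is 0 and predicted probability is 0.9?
L = 2.303

L = -0·log(0.9) - 1·log(0.1) = -log(0.1) = 2.303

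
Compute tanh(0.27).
0.2636

tanh(0.27) = (e^(0.27) - e^(-0.27))/(e^(0.27) + e^(-0.27)) = 0.2636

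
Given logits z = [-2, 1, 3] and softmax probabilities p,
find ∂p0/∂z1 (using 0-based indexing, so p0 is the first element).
∂p0/∂z1 = -0.0006991

p = softmax(z) = [0.0059, 0.1185, 0.8756]
p0 = 0.0059, p1 = 0.1185

∂p0/∂z1 = -p0 × p1 = -0.0059 × 0.1185 = -0.0006991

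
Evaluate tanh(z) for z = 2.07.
0.9687

tanh(2.07) = (e^(2.07) - e^(-2.07))/(e^(2.07) + e^(-2.07)) = 0.9687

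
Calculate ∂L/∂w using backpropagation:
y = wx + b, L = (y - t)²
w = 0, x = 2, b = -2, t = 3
∂L/∂w = -20

y = wx + b = (0)(2) + -2 = -2
∂L/∂y = 2(y - t) = 2(-2 - 3) = -10
∂y/∂w = x = 2
∂L/∂w = ∂L/∂y · ∂y/∂w = -10 × 2 = -20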